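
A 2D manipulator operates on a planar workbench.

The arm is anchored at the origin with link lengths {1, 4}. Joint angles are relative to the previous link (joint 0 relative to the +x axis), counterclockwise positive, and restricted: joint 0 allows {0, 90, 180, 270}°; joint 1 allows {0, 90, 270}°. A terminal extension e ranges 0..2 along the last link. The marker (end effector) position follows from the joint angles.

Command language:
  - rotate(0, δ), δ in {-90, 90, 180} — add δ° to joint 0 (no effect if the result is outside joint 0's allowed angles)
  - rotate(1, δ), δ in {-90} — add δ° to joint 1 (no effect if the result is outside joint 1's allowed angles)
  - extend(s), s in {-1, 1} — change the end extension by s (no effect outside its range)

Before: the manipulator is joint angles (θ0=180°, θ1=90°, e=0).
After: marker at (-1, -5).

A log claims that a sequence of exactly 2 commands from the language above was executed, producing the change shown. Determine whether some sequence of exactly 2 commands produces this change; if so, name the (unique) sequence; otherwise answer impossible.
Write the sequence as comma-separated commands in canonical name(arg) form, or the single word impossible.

extend(-1), extend(1)

key: order matters: swapping extend(-1) and extend(1) lands elsewhere
initial: joint angles (θ0=180°, θ1=90°, e=0)
t=1 extend(-1) ⇒ joint angles (θ0=180°, θ1=90°, e=0)
t=2 extend(1) ⇒ joint angles (θ0=180°, θ1=90°, e=1)
uniquely the one of 36 2-step routes that fits.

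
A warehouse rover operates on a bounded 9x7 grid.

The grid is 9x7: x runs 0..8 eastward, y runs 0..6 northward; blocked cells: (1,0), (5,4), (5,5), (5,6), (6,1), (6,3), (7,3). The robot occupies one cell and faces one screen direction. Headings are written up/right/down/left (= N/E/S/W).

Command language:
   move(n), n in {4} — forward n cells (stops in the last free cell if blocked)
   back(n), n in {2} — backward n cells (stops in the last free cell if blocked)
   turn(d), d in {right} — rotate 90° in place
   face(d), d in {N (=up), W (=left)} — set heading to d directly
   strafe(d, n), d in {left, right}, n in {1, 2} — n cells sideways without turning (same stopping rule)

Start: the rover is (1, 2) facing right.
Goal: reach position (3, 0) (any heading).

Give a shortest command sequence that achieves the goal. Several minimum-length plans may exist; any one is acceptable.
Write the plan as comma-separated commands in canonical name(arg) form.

turn(right), strafe(left, 2), move(4)

initial: (1, 2) facing right
step 1 (turn(right)): (1, 2) facing down
step 2 (strafe(left, 2)): (3, 2) facing down
step 3 (move(4)): (3, 0) facing down
no 2-step plan works, so 3 is optimal.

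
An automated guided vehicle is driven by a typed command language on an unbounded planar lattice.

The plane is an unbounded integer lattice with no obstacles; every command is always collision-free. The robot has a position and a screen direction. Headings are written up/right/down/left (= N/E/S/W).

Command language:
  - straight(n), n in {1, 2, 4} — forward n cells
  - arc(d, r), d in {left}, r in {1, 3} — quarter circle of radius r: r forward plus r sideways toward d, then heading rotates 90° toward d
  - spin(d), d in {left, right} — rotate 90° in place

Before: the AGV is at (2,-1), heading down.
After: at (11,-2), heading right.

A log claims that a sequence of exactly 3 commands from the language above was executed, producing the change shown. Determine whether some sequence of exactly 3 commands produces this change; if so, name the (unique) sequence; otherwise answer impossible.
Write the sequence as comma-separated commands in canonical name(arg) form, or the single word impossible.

arc(left, 1), straight(4), straight(4)

key: position moved to (11,-2) AND the heading swung to E — translation plus rotation needed
initial: at (2,-1), heading down
t=1 arc(left, 1) ⇒ at (3,-2), heading right
t=2 straight(4) ⇒ at (7,-2), heading right
t=3 straight(4) ⇒ at (11,-2), heading right
no rival 3-sequence matches.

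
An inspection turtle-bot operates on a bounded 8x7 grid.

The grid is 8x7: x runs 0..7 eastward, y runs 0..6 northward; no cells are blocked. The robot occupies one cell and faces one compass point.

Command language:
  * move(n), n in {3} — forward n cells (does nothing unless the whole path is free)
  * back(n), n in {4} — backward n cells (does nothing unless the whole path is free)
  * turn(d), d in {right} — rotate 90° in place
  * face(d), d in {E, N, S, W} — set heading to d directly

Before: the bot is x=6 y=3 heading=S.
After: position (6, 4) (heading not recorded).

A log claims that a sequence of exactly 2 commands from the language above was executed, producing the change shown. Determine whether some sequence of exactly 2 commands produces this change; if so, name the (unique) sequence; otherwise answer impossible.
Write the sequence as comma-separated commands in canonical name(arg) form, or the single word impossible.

move(3), back(4)

key: running back(4) before move(3) would end elsewhere — order is forced
t0: x=6 y=3 heading=S
1. move(3) → x=6 y=0 heading=S
2. back(4) → x=6 y=4 heading=S
all 49 alternatives checked — unique.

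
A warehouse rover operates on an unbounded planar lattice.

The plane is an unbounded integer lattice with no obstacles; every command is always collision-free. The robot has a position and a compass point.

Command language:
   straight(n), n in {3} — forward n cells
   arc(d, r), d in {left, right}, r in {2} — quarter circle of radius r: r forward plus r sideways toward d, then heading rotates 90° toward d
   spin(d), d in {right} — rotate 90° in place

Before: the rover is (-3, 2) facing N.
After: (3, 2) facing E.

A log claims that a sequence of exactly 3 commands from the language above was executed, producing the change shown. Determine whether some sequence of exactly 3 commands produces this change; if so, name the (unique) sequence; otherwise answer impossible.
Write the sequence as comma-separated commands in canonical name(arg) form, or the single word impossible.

spin(right), straight(3), straight(3)

key: running straight(3) before spin(right) would end elsewhere — order is forced
from: (-3, 2) facing N
t=1 spin(right) ⇒ (-3, 2) facing E
t=2 straight(3) ⇒ (0, 2) facing E
t=3 straight(3) ⇒ (3, 2) facing E
uniquely the one of 64 3-step routes that fits.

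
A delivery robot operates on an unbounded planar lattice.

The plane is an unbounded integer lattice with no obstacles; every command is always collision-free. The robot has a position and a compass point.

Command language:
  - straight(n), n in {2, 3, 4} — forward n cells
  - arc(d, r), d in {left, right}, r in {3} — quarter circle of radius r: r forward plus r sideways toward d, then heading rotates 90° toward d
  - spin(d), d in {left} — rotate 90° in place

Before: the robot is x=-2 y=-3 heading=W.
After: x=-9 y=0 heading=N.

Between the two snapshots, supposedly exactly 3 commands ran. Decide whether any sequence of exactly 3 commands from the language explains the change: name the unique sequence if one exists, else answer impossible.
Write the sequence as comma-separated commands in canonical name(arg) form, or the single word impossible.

straight(2), straight(2), arc(right, 3)

key: position moved to (-9,0) AND the heading swung to N — translation plus rotation needed
initial: x=-2 y=-3 heading=W
[1] after straight(2): x=-4 y=-3 heading=W
[2] after straight(2): x=-6 y=-3 heading=W
[3] after arc(right, 3): x=-9 y=0 heading=N
uniquely the one of 216 3-step routes that fits.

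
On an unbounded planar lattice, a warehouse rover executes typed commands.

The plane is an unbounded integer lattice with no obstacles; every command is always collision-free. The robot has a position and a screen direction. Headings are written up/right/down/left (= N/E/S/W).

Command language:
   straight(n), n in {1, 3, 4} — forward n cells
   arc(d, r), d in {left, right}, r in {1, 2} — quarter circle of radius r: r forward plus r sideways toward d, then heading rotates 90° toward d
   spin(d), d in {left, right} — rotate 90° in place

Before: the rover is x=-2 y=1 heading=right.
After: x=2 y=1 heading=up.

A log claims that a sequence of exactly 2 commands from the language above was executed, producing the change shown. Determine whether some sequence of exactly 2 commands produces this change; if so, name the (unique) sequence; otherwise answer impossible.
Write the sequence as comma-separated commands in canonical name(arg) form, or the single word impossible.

straight(4), spin(left)

key: cell and facing (now N) both changed — the 2 commands mix motion and turning
initial: x=-2 y=1 heading=right
1. straight(4) → x=2 y=1 heading=right
2. spin(left) → x=2 y=1 heading=up
no other 2-command option fits: unique.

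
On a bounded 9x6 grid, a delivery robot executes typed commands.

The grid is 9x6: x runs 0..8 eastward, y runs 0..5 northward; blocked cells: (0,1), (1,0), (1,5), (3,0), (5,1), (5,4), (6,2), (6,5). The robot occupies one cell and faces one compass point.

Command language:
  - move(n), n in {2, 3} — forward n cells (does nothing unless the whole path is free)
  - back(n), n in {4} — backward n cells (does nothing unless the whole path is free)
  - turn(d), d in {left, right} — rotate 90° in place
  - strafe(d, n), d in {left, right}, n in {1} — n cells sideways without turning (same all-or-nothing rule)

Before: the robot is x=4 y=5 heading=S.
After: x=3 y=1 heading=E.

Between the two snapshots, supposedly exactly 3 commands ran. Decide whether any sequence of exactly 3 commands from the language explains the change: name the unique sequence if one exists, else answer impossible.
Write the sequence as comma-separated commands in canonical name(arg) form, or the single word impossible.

impossible

all 343 sequences checked — none match.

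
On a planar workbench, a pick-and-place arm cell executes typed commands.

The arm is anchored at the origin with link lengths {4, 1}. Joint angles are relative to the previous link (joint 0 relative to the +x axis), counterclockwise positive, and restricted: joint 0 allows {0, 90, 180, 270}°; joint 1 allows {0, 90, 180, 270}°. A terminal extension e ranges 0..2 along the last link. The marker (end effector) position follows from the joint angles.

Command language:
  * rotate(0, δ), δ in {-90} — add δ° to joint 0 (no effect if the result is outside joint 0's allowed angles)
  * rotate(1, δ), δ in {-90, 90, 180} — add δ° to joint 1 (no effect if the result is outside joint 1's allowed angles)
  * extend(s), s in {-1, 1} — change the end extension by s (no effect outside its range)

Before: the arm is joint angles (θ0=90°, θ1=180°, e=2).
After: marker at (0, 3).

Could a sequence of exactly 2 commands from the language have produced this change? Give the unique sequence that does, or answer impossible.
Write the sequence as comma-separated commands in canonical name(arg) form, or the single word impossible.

start: joint angles (θ0=90°, θ1=180°, e=2)
[1] after extend(-1): joint angles (θ0=90°, θ1=180°, e=1)
[2] after extend(-1): joint angles (θ0=90°, θ1=180°, e=0)
no other 2-command option fits: unique.

extend(-1), extend(-1)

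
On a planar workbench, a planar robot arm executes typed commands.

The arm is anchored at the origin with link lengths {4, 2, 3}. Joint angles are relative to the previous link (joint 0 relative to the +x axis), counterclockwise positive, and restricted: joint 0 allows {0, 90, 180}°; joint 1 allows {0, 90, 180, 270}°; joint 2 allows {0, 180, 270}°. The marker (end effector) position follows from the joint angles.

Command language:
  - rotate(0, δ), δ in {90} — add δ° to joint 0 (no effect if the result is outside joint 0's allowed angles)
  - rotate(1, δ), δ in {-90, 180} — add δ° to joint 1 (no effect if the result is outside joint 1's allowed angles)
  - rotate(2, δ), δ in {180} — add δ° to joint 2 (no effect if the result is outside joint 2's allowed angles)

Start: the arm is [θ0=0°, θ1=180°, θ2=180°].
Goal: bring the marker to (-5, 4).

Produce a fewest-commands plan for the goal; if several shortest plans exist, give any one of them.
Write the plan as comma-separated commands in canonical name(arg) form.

rotate(1, -90), rotate(2, 180), rotate(0, 90)

t0: [θ0=0°, θ1=180°, θ2=180°]
1. rotate(1, -90) → [θ0=0°, θ1=90°, θ2=180°]
2. rotate(2, 180) → [θ0=0°, θ1=90°, θ2=0°]
3. rotate(0, 90) → [θ0=90°, θ1=90°, θ2=0°]
no 2-step plan works, so 3 is optimal.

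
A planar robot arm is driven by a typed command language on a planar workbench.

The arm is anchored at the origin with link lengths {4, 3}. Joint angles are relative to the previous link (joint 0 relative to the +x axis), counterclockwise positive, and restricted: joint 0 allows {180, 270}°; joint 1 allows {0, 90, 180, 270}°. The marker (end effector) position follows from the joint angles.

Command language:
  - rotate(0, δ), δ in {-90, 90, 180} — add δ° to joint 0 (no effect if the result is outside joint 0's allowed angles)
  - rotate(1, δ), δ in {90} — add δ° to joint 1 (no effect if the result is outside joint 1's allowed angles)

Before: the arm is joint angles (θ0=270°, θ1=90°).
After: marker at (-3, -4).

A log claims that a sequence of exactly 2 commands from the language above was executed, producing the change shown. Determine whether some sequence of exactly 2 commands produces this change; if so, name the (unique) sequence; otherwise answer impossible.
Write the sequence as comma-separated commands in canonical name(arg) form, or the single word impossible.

t0: joint angles (θ0=270°, θ1=90°)
1. rotate(1, 90) → joint angles (θ0=270°, θ1=180°)
2. rotate(1, 90) → joint angles (θ0=270°, θ1=270°)
all 16 alternatives checked — unique.

rotate(1, 90), rotate(1, 90)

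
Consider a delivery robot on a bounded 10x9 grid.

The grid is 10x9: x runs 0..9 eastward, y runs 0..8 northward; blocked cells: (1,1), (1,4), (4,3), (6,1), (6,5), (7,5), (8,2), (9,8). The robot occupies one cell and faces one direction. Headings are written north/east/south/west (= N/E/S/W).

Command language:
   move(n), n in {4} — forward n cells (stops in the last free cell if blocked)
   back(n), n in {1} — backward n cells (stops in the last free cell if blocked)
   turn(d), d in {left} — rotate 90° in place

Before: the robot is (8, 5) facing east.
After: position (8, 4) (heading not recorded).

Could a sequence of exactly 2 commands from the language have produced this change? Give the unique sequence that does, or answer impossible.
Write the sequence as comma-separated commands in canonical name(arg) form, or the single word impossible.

turn(left), back(1)

key: order matters: swapping turn(left) and back(1) lands elsewhere
initial: (8, 5) facing east
step 1 (turn(left)): (8, 5) facing north
step 2 (back(1)): (8, 4) facing north
uniquely the one of 9 2-step routes that fits.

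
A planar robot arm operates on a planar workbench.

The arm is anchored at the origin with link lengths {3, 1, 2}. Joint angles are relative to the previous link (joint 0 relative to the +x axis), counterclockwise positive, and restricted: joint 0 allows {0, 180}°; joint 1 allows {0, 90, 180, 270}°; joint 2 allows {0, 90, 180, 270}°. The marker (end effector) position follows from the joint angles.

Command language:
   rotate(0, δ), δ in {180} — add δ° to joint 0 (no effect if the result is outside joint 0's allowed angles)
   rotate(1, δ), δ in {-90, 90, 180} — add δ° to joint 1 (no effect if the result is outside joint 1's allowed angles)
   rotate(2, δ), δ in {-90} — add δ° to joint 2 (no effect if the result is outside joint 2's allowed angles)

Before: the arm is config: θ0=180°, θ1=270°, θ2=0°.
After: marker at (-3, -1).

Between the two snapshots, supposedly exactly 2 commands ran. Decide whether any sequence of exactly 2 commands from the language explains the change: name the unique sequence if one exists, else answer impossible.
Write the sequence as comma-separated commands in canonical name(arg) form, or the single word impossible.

from: config: θ0=180°, θ1=270°, θ2=0°
1. rotate(2, -90) → config: θ0=180°, θ1=270°, θ2=270°
2. rotate(2, -90) → config: θ0=180°, θ1=270°, θ2=180°
all 25 alternatives checked — unique.

rotate(2, -90), rotate(2, -90)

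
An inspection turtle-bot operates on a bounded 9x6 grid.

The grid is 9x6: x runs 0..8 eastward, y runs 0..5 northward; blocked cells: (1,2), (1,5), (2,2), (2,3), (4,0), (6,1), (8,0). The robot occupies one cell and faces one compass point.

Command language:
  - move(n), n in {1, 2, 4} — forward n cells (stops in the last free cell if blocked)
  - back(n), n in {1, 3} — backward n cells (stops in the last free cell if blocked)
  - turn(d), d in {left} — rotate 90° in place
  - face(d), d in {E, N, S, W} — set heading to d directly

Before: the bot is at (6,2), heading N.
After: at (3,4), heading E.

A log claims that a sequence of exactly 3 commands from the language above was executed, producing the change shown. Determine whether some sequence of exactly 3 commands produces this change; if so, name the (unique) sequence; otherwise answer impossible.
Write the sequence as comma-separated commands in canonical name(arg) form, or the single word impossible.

key: running back(3) before move(2) would end elsewhere — order is forced
start: at (6,2), heading N
step 1 (move(2)): at (6,4), heading N
step 2 (face(E)): at (6,4), heading E
step 3 (back(3)): at (3,4), heading E
uniquely the one of 1000 3-step routes that fits.

move(2), face(E), back(3)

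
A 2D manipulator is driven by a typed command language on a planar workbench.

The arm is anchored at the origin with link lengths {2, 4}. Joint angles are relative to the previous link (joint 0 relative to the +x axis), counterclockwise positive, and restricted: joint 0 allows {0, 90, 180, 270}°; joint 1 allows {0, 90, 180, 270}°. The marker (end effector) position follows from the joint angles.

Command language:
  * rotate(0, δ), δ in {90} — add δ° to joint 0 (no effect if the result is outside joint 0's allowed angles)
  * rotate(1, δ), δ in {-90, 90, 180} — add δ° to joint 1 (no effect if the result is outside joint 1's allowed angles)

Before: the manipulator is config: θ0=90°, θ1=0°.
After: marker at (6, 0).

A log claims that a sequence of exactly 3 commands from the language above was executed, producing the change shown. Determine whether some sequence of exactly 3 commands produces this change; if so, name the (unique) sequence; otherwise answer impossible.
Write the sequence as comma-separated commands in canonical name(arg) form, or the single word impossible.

from: config: θ0=90°, θ1=0°
t=1 rotate(0, 90) ⇒ config: θ0=180°, θ1=0°
t=2 rotate(0, 90) ⇒ config: θ0=270°, θ1=0°
t=3 rotate(0, 90) ⇒ config: θ0=0°, θ1=0°
uniquely the one of 64 3-step routes that fits.

rotate(0, 90), rotate(0, 90), rotate(0, 90)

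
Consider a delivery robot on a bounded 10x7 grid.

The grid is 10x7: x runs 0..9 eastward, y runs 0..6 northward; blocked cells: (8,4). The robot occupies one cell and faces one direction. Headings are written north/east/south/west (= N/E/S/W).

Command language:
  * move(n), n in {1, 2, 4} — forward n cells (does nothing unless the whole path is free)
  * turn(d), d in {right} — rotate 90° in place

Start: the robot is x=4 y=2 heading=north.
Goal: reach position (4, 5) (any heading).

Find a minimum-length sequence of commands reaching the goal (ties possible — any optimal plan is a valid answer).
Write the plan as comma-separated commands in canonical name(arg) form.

begin: x=4 y=2 heading=north
t=1 move(1) ⇒ x=4 y=3 heading=north
t=2 move(2) ⇒ x=4 y=5 heading=north
minimal: 2 command(s), checked below 2.

move(1), move(2)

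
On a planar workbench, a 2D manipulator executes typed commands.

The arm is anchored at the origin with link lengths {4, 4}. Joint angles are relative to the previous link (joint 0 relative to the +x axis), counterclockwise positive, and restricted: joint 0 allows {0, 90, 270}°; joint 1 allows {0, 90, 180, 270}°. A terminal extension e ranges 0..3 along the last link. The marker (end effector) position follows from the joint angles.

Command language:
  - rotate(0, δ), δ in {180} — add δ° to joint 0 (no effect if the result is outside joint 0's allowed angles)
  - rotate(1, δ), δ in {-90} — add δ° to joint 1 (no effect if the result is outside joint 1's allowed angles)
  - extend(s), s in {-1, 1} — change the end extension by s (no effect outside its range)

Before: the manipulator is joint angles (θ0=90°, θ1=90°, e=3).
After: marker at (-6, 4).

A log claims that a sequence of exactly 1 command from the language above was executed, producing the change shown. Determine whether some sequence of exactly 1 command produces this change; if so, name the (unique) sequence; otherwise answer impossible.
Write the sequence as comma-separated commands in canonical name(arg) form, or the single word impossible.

start: joint angles (θ0=90°, θ1=90°, e=3)
t=1 extend(-1) ⇒ joint angles (θ0=90°, θ1=90°, e=2)
uniquely the one of 4 1-step routes that fits.

extend(-1)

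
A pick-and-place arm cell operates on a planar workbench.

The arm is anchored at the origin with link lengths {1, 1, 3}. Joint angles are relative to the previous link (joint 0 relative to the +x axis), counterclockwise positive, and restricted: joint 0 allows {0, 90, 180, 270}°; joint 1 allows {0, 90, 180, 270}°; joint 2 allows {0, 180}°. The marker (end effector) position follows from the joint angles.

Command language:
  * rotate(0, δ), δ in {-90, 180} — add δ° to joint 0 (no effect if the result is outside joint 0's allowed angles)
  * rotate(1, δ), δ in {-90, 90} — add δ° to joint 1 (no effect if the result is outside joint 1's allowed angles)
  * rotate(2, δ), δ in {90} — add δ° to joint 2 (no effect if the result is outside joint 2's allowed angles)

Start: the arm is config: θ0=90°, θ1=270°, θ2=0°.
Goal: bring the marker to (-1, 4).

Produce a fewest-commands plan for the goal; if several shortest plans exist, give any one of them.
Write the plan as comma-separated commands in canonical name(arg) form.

rotate(0, 180), rotate(0, -90)

initial: config: θ0=90°, θ1=270°, θ2=0°
t=1 rotate(0, 180) ⇒ config: θ0=270°, θ1=270°, θ2=0°
t=2 rotate(0, -90) ⇒ config: θ0=180°, θ1=270°, θ2=0°
minimal: 2 command(s), checked below 2.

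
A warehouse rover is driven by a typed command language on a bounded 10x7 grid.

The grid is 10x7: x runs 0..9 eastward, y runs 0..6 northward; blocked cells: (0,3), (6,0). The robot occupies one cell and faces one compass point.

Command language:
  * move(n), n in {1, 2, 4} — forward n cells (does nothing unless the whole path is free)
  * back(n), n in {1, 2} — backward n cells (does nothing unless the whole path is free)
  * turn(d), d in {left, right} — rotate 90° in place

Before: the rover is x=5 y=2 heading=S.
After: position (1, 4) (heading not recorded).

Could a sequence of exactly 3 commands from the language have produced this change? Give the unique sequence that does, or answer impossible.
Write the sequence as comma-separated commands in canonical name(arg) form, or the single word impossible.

key: running move(4) before back(2) would end elsewhere — order is forced
t0: x=5 y=2 heading=S
step 1 (back(2)): x=5 y=4 heading=S
step 2 (turn(right)): x=5 y=4 heading=W
step 3 (move(4)): x=1 y=4 heading=W
no rival 3-sequence matches.

back(2), turn(right), move(4)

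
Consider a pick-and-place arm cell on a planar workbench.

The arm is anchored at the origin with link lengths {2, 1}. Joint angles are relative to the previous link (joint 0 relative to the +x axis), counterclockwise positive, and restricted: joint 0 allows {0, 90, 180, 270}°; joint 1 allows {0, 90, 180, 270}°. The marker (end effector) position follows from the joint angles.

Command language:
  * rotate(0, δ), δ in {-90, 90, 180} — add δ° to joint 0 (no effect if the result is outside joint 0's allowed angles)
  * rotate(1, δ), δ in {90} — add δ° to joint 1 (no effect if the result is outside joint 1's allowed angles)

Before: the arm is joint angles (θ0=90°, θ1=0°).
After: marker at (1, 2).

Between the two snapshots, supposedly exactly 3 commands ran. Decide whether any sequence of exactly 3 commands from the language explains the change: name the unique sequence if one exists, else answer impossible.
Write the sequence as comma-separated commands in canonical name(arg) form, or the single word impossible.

initial: joint angles (θ0=90°, θ1=0°)
t=1 rotate(1, 90) ⇒ joint angles (θ0=90°, θ1=90°)
t=2 rotate(1, 90) ⇒ joint angles (θ0=90°, θ1=180°)
t=3 rotate(1, 90) ⇒ joint angles (θ0=90°, θ1=270°)
no rival 3-sequence matches.

rotate(1, 90), rotate(1, 90), rotate(1, 90)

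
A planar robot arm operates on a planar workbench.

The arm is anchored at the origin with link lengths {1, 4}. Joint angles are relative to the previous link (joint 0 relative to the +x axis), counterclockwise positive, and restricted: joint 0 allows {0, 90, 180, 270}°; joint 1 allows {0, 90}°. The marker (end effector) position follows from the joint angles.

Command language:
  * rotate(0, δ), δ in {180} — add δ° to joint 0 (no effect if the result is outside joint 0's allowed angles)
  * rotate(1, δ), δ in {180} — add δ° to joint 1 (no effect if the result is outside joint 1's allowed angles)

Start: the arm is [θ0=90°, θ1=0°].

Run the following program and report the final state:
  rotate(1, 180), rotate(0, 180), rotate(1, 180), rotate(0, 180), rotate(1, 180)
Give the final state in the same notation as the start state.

start: [θ0=90°, θ1=0°]
[1] after rotate(1, 180): [θ0=90°, θ1=0°]
[2] after rotate(0, 180): [θ0=270°, θ1=0°]
[3] after rotate(1, 180): [θ0=270°, θ1=0°]
[4] after rotate(0, 180): [θ0=90°, θ1=0°]
[5] after rotate(1, 180): [θ0=90°, θ1=0°]

[θ0=90°, θ1=0°]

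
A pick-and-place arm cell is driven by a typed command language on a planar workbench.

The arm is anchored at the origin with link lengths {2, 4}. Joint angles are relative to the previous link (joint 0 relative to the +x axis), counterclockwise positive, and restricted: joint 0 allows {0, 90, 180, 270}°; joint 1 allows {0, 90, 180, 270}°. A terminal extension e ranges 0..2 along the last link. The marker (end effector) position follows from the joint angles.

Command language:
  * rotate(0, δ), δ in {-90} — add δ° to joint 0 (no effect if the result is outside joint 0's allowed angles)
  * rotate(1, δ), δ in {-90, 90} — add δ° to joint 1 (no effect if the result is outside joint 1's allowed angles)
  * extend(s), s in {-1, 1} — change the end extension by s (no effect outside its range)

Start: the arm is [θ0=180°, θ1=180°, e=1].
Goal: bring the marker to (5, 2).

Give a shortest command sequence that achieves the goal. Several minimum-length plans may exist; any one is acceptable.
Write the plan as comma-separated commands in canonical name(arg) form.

rotate(1, 90), rotate(0, -90)

begin: [θ0=180°, θ1=180°, e=1]
t=1 rotate(1, 90) ⇒ [θ0=180°, θ1=270°, e=1]
t=2 rotate(0, -90) ⇒ [θ0=90°, θ1=270°, e=1]
nothing shorter than 2 reaches the goal.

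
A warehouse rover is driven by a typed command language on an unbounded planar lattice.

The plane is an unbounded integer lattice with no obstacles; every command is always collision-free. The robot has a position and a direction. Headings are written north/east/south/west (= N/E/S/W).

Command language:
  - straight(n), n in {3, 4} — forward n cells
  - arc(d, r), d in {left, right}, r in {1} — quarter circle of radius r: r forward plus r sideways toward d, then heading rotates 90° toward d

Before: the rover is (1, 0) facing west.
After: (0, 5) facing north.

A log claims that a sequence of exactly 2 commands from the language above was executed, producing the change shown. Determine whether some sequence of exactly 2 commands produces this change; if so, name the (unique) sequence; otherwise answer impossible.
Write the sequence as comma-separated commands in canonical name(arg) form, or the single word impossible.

key: position moved to (0,5) AND the heading swung to N — translation plus rotation needed
begin: (1, 0) facing west
[1] after arc(right, 1): (0, 1) facing north
[2] after straight(4): (0, 5) facing north
no rival 2-sequence matches.

arc(right, 1), straight(4)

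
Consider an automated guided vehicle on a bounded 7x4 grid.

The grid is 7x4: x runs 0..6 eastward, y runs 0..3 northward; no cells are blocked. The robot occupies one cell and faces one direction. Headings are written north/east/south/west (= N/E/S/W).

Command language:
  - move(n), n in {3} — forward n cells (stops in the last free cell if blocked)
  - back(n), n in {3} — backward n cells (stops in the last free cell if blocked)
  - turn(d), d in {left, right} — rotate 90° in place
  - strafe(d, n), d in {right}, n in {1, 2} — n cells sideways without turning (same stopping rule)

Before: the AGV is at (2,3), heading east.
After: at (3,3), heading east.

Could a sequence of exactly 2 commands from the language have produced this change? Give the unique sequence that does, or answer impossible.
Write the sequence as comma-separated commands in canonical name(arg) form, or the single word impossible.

back(3), move(3)

key: order matters: swapping back(3) and move(3) lands elsewhere
begin: at (2,3), heading east
step 1 (back(3)): at (0,3), heading east
step 2 (move(3)): at (3,3), heading east
uniquely the one of 36 2-step routes that fits.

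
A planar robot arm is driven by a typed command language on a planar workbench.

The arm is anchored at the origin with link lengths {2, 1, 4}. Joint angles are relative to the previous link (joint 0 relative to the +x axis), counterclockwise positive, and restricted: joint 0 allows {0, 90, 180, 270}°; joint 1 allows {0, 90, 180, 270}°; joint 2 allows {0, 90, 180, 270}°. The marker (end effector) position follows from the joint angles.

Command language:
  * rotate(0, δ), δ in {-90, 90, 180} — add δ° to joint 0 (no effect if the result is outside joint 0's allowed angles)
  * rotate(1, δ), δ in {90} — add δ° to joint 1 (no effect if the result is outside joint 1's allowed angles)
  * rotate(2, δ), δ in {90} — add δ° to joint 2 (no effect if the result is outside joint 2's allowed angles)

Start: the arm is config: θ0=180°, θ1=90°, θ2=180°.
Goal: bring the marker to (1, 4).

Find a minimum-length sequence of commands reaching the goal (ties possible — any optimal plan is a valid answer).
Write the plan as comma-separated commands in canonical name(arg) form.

rotate(0, 180), rotate(2, 90), rotate(1, 90)

t0: config: θ0=180°, θ1=90°, θ2=180°
1. rotate(0, 180) → config: θ0=0°, θ1=90°, θ2=180°
2. rotate(2, 90) → config: θ0=0°, θ1=90°, θ2=270°
3. rotate(1, 90) → config: θ0=0°, θ1=180°, θ2=270°
minimal: 3 command(s), checked below 3.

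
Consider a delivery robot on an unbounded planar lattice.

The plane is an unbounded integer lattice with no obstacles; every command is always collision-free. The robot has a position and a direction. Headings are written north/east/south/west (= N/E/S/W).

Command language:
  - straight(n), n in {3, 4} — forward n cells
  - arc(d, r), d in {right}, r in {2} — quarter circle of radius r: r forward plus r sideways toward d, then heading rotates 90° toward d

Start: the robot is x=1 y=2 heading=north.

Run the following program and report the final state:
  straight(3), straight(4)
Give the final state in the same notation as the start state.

begin: x=1 y=2 heading=north
t=1 straight(3) ⇒ x=1 y=5 heading=north
t=2 straight(4) ⇒ x=1 y=9 heading=north

x=1 y=9 heading=north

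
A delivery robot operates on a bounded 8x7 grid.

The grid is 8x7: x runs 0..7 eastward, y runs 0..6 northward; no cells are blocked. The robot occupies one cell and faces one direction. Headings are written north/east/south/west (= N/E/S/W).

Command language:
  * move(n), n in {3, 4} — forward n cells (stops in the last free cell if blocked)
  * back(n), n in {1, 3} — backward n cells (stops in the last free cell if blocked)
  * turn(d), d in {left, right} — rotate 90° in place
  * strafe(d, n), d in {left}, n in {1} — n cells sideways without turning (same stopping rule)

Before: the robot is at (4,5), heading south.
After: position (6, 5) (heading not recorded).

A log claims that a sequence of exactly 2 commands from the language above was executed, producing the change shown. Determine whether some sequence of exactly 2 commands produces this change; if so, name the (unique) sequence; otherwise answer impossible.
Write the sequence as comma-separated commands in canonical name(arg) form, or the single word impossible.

initial: at (4,5), heading south
t=1 strafe(left, 1) ⇒ at (5,5), heading south
t=2 strafe(left, 1) ⇒ at (6,5), heading south
uniquely the one of 49 2-step routes that fits.

strafe(left, 1), strafe(left, 1)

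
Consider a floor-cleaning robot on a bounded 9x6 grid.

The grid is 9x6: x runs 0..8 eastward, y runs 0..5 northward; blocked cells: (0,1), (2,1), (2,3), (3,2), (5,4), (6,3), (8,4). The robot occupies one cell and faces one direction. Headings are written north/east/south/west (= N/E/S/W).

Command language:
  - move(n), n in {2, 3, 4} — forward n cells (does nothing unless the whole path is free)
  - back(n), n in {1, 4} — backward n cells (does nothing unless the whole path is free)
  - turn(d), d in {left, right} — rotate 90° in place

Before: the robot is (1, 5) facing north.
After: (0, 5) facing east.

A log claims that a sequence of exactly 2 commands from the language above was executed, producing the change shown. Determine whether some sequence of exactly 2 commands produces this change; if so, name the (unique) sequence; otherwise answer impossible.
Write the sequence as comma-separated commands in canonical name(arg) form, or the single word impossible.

turn(right), back(1)

key: order matters: swapping turn(right) and back(1) lands elsewhere
start: (1, 5) facing north
[1] after turn(right): (1, 5) facing east
[2] after back(1): (0, 5) facing east
no rival 2-sequence matches.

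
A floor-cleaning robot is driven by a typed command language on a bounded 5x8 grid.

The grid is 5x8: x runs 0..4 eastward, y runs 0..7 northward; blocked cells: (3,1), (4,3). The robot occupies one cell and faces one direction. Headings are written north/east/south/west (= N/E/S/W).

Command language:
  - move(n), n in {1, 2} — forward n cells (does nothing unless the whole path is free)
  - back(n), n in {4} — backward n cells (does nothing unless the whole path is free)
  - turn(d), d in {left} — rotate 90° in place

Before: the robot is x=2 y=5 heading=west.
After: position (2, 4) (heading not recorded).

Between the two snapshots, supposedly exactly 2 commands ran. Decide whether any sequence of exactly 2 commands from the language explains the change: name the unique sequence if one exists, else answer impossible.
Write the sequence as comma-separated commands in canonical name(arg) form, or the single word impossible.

key: order matters: swapping turn(left) and move(1) lands elsewhere
begin: x=2 y=5 heading=west
1. turn(left) → x=2 y=5 heading=south
2. move(1) → x=2 y=4 heading=south
no rival 2-sequence matches.

turn(left), move(1)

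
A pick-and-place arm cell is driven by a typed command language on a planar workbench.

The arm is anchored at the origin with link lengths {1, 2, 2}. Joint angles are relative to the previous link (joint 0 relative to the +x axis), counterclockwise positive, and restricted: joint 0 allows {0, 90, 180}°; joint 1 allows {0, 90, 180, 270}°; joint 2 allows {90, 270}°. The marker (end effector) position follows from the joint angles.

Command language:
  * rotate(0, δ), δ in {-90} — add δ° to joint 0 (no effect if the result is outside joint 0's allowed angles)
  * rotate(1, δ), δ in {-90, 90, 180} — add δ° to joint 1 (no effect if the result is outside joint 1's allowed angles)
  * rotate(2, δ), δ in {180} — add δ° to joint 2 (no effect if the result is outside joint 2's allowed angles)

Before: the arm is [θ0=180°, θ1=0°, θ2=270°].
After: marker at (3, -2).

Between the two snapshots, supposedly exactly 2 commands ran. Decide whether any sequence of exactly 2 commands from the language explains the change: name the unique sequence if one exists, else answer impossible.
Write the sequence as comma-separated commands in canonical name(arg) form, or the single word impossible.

rotate(0, -90), rotate(0, -90)

begin: [θ0=180°, θ1=0°, θ2=270°]
t=1 rotate(0, -90) ⇒ [θ0=90°, θ1=0°, θ2=270°]
t=2 rotate(0, -90) ⇒ [θ0=0°, θ1=0°, θ2=270°]
no other 2-command option fits: unique.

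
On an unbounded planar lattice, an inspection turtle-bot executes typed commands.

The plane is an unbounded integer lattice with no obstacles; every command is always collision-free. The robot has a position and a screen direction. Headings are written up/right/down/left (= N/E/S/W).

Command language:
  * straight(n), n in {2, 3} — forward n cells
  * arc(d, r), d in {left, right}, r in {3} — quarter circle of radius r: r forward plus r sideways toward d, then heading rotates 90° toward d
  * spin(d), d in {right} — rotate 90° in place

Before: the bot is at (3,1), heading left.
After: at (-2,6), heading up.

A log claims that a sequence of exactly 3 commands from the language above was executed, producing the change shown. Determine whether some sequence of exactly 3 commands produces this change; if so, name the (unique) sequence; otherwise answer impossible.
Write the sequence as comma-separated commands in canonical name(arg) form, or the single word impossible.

straight(2), arc(right, 3), straight(2)

key: position moved to (-2,6) AND the heading swung to N — translation plus rotation needed
initial: at (3,1), heading left
[1] after straight(2): at (1,1), heading left
[2] after arc(right, 3): at (-2,4), heading up
[3] after straight(2): at (-2,6), heading up
all 125 alternatives checked — unique.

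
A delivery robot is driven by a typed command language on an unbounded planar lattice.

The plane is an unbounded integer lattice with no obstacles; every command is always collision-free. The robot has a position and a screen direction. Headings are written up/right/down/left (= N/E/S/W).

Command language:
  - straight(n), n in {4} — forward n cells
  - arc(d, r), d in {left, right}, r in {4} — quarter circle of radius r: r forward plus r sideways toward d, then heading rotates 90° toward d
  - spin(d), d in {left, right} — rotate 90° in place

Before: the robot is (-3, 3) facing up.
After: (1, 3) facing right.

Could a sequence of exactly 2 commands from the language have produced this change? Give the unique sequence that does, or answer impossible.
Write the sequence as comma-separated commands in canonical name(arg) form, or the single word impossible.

spin(right), straight(4)

key: order matters: swapping spin(right) and straight(4) lands elsewhere
initial: (-3, 3) facing up
step 1 (spin(right)): (-3, 3) facing right
step 2 (straight(4)): (1, 3) facing right
all 25 alternatives checked — unique.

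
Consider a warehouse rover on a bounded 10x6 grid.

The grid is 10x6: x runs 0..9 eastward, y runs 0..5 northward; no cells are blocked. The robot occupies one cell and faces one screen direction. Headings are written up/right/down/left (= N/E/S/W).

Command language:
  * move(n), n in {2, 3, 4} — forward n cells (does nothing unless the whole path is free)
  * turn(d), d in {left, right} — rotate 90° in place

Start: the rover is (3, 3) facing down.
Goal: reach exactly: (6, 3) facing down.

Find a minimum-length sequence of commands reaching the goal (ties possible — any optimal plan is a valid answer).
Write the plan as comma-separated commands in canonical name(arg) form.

turn(left), move(3), turn(right)

initial: (3, 3) facing down
[1] after turn(left): (3, 3) facing right
[2] after move(3): (6, 3) facing right
[3] after turn(right): (6, 3) facing down
no 2-step plan works, so 3 is optimal.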